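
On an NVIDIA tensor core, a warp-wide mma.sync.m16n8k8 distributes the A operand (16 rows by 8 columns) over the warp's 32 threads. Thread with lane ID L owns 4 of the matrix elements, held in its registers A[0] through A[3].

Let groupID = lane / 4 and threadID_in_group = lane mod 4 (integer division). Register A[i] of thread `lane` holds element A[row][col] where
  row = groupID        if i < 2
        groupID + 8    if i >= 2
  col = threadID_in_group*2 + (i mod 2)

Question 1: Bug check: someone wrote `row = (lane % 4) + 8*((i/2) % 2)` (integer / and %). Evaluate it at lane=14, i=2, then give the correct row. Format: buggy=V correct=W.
buggy=10 correct=11

`(lane % 4) + 8*((i/2) % 2)`[14,2]⇒10
lane 14⇒14/4=3, 14 mod 4=2
i=2  r:3+8⇒11  c:2·2+0⇒4
row: 10 vs 11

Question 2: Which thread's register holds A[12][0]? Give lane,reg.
16,2

r=12->g=4,rb=1  c=0->t=0,b0=0
L=4*4+0=16  i=1*2+0=2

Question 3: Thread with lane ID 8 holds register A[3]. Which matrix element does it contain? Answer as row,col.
lane 8: g=2 (8/4), t=0 (8%4)
i=3: r=2+8=10, c=0*2+1=1

10,1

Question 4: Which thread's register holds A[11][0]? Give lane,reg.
r=11->g=3,rb=1  c=0->t=0,b0=0
L=3*4+0=12  i=1*2+0=2

12,2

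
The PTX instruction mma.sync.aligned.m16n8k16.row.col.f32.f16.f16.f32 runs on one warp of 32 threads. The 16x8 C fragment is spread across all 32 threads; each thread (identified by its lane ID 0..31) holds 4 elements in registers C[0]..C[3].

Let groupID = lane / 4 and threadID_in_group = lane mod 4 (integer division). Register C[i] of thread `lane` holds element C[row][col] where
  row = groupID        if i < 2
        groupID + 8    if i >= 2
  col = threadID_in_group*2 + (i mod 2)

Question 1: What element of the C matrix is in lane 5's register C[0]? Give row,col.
1,2

lane 5⇒5/4=1, 5 mod 4=1
i=0  r:1+0⇒1  c:2·1+0⇒2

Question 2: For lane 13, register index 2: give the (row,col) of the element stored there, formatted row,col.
lane 13->13/4=3, 13 mod 4=1
i=2  r:3+8->11  c:2·1+0->2

11,2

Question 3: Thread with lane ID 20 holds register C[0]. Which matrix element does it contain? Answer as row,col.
5,0

lane 20: g=5 (20/4), t=0 (20%4)
i=0: r=5+0=5, c=0*2+0=0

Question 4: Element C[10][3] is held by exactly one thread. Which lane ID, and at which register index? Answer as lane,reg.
r=10⇒gr=2,Rb=1  c=3⇒th=1,odd=1
L=2*4+1=9  i=1*2+1=3

9,3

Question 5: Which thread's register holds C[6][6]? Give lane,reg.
r: 6->gid=6,r8=0  c: 6->tid=3,i&1=0
L=6*4+3=27  i=0*2+0=0

27,0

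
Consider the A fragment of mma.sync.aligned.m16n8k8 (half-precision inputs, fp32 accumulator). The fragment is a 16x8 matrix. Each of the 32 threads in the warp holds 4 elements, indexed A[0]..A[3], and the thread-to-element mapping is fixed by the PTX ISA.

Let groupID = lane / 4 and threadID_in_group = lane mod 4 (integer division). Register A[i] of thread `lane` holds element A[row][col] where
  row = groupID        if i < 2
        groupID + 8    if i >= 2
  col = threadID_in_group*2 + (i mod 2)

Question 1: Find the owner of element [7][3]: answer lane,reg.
29,1

r: 7->gid=7,r8=0  c: 3->tid=1,i&1=1
L=7*4+1=29  i=0*2+1=1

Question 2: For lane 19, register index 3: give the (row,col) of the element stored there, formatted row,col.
12,7

L=19->gid=19>>2=4, tid=19&3=3
[3]->row 4+8=12  col 3·2+1=7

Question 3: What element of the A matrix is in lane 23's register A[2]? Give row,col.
13,6

L=23→G=23>>2=5, T=23&3=3
[2]→row 5+8=13  col 3·2+0=6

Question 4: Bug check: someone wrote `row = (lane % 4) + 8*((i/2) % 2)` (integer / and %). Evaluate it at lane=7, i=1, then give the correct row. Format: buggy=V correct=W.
`(lane % 4) + 8*((i/2) % 2)`[7,1]=>3
7: grp=1,tig=3
[1] (1+0,3*2+1) = (1,7)
row: 3 vs 1

buggy=3 correct=1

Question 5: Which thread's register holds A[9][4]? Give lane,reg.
6,2

r=9⇒gr=1,Rb=1  c=4⇒th=2,odd=0
L=1*4+2=6  i=1*2+0=2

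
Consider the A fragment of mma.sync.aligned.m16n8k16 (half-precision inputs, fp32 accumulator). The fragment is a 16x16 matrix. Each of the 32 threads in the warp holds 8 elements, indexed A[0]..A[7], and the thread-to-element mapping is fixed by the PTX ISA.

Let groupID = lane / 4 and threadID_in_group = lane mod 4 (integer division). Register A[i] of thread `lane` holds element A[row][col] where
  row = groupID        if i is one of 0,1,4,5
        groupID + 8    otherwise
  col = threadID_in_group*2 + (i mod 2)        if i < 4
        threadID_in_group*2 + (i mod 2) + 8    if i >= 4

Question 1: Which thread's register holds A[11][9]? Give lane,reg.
12,7

r=11→G=3,rhi=1  c=9→chi=1,T=0,p=1
L=3*4+0=12  i=1*4+1*2+1=7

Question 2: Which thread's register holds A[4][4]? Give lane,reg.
r=4->g=4,rb=0  c=4->cb=0,t=2,b0=0
L=4*4+2=18  i=0*4+0*2+0=0

18,0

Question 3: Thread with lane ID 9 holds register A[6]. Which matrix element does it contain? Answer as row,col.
lane 9: gr=2 (9/4), th=1 (9%4)
i=6: r=2+8=10, c=1*2+0+8=10

10,10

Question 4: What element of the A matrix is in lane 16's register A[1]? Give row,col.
4,1

L=16=>grp=16>>2=4, tig=16&3=0
[1]=>row 4+0=4  col 0·2+1+0=1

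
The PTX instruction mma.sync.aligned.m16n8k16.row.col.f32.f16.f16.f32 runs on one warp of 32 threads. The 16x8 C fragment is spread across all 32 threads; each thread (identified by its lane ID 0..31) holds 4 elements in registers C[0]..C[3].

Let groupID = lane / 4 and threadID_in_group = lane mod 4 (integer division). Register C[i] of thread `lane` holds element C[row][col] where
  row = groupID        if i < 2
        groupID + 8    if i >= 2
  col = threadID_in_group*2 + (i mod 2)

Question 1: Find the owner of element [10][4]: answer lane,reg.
10,2

r=10->g=2,rb=1  c=4->t=2,b0=0
L=2*4+2=10  i=1*2+0=2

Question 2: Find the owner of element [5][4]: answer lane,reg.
r: 5->gid=5,r8=0  c: 4->tid=2,i&1=0
L=5*4+2=22  i=0*2+0=0

22,0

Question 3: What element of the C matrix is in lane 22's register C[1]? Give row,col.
L=22→G=22>>2=5, T=22&3=2
[1]→row 5+0=5  col 2·2+1=5

5,5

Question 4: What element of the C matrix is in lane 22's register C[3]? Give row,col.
lane 22: grp=5 (22/4), tig=2 (22%4)
i=3: r=5+8=13, c=2*2+1=5

13,5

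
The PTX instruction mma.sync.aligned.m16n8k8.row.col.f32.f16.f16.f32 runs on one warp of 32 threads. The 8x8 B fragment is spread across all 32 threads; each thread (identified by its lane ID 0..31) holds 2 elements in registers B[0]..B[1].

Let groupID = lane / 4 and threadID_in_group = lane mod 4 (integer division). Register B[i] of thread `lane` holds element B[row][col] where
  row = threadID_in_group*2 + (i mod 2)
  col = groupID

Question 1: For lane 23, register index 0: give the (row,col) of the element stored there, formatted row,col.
6,5

lane 23: gr=5 (23/4), th=3 (23%4)
i=0: r=3*2+0=6, c=gr=5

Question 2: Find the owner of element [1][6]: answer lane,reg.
24,1

c=6→G=6  r=1→T=0,p=1
L=6*4+0=24  i=1=1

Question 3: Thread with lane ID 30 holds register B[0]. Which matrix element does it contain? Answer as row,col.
lane 30->30/4=7, 30 mod 4=2
i=0  r:2·2+0->4  c:7

4,7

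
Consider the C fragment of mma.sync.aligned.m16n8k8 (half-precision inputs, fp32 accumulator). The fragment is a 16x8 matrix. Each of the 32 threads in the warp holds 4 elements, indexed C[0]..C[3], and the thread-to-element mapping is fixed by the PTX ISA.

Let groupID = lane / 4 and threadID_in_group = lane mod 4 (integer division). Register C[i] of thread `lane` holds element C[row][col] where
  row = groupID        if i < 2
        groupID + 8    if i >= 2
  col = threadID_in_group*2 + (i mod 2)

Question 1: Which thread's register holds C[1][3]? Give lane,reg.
r:1=>grp=1,rB=0  c:3=>tig=1,lo=1
L=1*4+1=5  i=0*2+1=1

5,1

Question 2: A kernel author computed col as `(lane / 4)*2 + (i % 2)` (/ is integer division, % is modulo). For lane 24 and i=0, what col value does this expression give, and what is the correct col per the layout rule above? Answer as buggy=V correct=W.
`(lane / 4)*2 + (i % 2)`[24,0]→12
lane 24: G=6 (24/4), T=0 (24%4)
i=0: r=6+0=6, c=0*2+0=0
col: 12 vs 0

buggy=12 correct=0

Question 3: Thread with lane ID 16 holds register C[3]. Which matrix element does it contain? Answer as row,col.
12,1

16: gr=4,th=0
[3] (4+8,0*2+1) = (12,1)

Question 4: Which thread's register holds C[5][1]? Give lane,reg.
r=5→G=5,rhi=0  c=1→T=0,p=1
L=5*4+0=20  i=0*2+1=1

20,1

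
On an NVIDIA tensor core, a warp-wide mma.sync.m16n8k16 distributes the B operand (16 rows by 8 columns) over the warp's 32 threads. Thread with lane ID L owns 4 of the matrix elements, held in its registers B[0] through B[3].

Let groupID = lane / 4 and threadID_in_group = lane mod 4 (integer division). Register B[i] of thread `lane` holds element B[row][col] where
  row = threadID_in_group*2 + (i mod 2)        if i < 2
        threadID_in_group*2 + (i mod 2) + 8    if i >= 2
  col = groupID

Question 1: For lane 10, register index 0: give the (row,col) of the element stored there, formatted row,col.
4,2

L=10->g=10>>2=2, t=10&3=2
[0]->row 2·2+0+0=4  col g=2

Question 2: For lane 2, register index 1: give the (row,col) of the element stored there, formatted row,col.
5,0

2: grp=0,tig=2
[1] (2*2+1+0,0) = (5,0)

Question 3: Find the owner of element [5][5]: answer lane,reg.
22,1

c=5->g=5  r=5->rb=0,t=2,b0=1
L=5*4+2=22  i=0*2+1=1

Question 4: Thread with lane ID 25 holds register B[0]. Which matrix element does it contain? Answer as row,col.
2,6

25: gid=6,tid=1
[0] (1*2+0+0,6) = (2,6)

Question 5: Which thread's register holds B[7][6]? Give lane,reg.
27,1

c=6→G=6  r=7→rhi=0,T=3,p=1
L=6*4+3=27  i=0*2+1=1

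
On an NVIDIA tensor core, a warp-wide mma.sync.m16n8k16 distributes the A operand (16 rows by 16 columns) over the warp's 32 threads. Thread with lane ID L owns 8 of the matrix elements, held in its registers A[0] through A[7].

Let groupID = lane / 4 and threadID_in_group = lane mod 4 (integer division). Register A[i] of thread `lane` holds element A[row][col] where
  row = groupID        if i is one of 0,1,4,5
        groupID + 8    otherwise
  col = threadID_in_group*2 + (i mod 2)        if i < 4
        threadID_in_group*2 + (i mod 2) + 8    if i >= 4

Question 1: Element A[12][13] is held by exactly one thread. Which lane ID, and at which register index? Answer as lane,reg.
18,7

r=12→G=4,rhi=1  c=13→chi=1,T=2,p=1
L=4*4+2=18  i=1*4+1*2+1=7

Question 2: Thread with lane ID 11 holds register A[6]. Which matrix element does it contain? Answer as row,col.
lane 11: G=2 (11/4), T=3 (11%4)
i=6: r=2+8=10, c=3*2+0+8=14

10,14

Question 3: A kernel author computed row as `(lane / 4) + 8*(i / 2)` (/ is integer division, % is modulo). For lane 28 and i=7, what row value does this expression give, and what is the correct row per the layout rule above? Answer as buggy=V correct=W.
buggy=31 correct=15

`(lane / 4) + 8*(i / 2)`[28,7]=>31
lane 28: grp=7 (28/4), tig=0 (28%4)
i=7: r=7+8=15, c=0*2+1+8=9
row: 31 vs 15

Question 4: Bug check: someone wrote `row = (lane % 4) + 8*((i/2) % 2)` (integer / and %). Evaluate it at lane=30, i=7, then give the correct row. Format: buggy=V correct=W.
`(lane % 4) + 8*((i/2) % 2)`[30,7]⇒10
L=30⇒gr=30>>2=7, th=30&3=2
[7]⇒row 7+8=15  col 2·2+1+8=13
row: 10 vs 15

buggy=10 correct=15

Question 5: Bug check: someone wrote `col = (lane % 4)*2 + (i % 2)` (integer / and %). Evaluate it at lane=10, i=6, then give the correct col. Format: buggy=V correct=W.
buggy=4 correct=12

`(lane % 4)*2 + (i % 2)`[10,6]=>4
10: grp=2,tig=2
[6] (2+8,2*2+0+8) = (10,12)
col: 4 vs 12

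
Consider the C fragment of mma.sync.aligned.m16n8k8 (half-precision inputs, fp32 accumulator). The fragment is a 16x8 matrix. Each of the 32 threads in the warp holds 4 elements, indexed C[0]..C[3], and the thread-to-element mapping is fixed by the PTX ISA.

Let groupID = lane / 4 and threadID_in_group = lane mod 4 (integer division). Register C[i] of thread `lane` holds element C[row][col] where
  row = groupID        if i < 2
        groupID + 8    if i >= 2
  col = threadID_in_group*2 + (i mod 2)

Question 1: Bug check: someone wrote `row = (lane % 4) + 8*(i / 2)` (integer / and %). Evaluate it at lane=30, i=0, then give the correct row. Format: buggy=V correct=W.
`(lane % 4) + 8*(i / 2)`[30,0]=>2
L=30=>grp=30>>2=7, tig=30&3=2
[0]=>row 7+0=7  col 2·2+0=4
row: 2 vs 7

buggy=2 correct=7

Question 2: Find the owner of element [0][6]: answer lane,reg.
r=0⇒gr=0,Rb=0  c=6⇒th=3,odd=0
L=0*4+3=3  i=0*2+0=0

3,0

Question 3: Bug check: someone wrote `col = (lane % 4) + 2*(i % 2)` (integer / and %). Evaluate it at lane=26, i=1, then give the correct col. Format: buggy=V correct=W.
`(lane % 4) + 2*(i % 2)`[26,1]→4
lane 26: G=6 (26/4), T=2 (26%4)
i=1: r=6+0=6, c=2*2+1=5
col: 4 vs 5

buggy=4 correct=5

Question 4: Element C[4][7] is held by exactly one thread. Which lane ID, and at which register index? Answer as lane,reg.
19,1

r=4→G=4,rhi=0  c=7→T=3,p=1
L=4*4+3=19  i=0*2+1=1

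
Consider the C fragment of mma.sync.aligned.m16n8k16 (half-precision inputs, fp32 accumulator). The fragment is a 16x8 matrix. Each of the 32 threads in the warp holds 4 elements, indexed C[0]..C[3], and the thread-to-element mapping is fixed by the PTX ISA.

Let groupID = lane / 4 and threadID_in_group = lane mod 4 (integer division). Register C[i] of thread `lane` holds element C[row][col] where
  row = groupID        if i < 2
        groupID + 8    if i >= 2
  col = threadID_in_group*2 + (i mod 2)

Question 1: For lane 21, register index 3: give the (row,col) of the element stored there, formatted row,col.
21: g=5,t=1
[3] (5+8,1*2+1) = (13,3)

13,3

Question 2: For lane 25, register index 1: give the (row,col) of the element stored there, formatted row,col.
lane 25: gr=6 (25/4), th=1 (25%4)
i=1: r=6+0=6, c=1*2+1=3

6,3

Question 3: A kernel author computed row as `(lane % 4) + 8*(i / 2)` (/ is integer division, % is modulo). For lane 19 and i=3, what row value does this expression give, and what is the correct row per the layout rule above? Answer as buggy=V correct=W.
`(lane % 4) + 8*(i / 2)`[19,3]->11
lane 19->19/4=4, 19 mod 4=3
i=3  r:4+8->12  c:2·3+1->7
row: 11 vs 12

buggy=11 correct=12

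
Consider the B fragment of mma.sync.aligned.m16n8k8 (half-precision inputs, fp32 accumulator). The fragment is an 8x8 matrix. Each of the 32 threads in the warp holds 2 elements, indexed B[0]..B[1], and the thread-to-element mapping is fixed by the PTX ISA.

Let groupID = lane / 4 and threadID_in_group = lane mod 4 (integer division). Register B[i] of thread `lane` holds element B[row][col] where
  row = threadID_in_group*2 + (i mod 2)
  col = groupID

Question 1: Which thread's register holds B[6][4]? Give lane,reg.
19,0

c=4->g=4  r=6->t=3,b0=0
L=4*4+3=19  i=0=0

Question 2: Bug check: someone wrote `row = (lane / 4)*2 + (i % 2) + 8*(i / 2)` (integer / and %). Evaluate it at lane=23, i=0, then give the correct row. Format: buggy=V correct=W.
buggy=10 correct=6

`(lane / 4)*2 + (i % 2) + 8*(i / 2)`[23,0]=>10
L=23=>grp=23>>2=5, tig=23&3=3
[0]=>row 3·2+0=6  col grp=5
row: 10 vs 6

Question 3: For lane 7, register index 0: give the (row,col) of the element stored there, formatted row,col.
L=7->g=7>>2=1, t=7&3=3
[0]->row 3·2+0=6  col g=1

6,1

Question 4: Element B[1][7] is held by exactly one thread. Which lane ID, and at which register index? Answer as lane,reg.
c:7=>grp=7  r:1=>tig=0,lo=1
L=7*4+0=28  i=1=1

28,1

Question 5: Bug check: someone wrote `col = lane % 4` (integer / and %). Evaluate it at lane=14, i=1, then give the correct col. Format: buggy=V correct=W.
buggy=2 correct=3

`lane % 4`[14,1]⇒2
14: gr=3,th=2
[1] (2*2+1,3) = (5,3)
col: 2 vs 3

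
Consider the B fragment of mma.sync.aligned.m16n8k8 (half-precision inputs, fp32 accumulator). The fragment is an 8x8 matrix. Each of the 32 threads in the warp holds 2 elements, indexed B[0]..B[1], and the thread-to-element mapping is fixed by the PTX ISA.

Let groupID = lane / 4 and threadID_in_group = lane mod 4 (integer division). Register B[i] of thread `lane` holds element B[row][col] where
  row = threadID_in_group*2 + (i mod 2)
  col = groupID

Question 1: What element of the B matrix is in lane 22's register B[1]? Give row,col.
5,5

L=22->g=22>>2=5, t=22&3=2
[1]->row 2·2+1=5  col g=5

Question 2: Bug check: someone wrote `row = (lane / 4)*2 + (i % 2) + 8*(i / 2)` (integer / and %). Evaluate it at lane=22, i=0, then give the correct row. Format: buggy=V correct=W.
`(lane / 4)*2 + (i % 2) + 8*(i / 2)`[22,0]⇒10
lane 22: gr=5 (22/4), th=2 (22%4)
i=0: r=2*2+0=4, c=gr=5
row: 10 vs 4

buggy=10 correct=4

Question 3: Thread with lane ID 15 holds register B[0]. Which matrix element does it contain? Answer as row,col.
lane 15: gid=3 (15/4), tid=3 (15%4)
i=0: r=3*2+0=6, c=gid=3

6,3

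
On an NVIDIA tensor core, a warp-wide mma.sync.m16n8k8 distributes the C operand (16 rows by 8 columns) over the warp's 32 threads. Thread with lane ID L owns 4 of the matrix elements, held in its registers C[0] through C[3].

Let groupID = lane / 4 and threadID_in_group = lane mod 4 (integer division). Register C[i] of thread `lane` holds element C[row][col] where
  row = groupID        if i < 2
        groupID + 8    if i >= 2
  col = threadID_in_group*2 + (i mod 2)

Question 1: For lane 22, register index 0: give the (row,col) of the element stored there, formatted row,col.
lane 22⇒22/4=5, 22 mod 4=2
i=0  r:5+0⇒5  c:2·2+0⇒4

5,4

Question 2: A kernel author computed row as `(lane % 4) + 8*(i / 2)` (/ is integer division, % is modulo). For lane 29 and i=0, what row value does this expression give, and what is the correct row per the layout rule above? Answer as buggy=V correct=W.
`(lane % 4) + 8*(i / 2)`[29,0]⇒1
L=29⇒gr=29>>2=7, th=29&3=1
[0]⇒row 7+0=7  col 1·2+0=2
row: 1 vs 7

buggy=1 correct=7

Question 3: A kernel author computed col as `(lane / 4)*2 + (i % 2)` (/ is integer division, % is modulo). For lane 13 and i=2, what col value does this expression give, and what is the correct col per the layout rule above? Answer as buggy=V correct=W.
`(lane / 4)*2 + (i % 2)`[13,2]⇒6
lane 13⇒13/4=3, 13 mod 4=1
i=2  r:3+8⇒11  c:2·1+0⇒2
col: 6 vs 2

buggy=6 correct=2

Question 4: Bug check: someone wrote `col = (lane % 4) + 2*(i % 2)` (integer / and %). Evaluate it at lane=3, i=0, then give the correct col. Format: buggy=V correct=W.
`(lane % 4) + 2*(i % 2)`[3,0]->3
lane 3: g=0 (3/4), t=3 (3%4)
i=0: r=0+0=0, c=3*2+0=6
col: 3 vs 6

buggy=3 correct=6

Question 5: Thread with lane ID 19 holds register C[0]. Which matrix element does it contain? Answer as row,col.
lane 19: gid=4 (19/4), tid=3 (19%4)
i=0: r=4+0=4, c=3*2+0=6

4,6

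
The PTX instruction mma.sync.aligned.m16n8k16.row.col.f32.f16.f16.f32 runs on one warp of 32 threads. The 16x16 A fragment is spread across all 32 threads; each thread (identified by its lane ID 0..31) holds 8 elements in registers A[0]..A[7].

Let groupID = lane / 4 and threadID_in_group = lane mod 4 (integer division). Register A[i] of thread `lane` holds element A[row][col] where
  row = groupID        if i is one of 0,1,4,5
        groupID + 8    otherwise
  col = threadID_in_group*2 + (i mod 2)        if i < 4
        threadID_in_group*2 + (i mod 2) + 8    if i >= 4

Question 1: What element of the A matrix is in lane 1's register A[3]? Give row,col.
lane 1->1/4=0, 1 mod 4=1
i=3  r:0+8->8  c:2·1+1+0->3

8,3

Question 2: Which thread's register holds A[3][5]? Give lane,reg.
r: 3->gid=3,r8=0  c: 5->c8=0,tid=2,i&1=1
L=3*4+2=14  i=0*4+0*2+1=1

14,1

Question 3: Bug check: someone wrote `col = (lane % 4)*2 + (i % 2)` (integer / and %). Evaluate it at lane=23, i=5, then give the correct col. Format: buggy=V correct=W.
buggy=7 correct=15

`(lane % 4)*2 + (i % 2)`[23,5]=>7
23: grp=5,tig=3
[5] (5+0,3*2+1+8) = (5,15)
col: 7 vs 15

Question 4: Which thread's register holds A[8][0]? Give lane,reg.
0,2

r:8=>grp=0,rB=1  c:0=>cB=0,tig=0,lo=0
L=0*4+0=0  i=0*4+1*2+0=2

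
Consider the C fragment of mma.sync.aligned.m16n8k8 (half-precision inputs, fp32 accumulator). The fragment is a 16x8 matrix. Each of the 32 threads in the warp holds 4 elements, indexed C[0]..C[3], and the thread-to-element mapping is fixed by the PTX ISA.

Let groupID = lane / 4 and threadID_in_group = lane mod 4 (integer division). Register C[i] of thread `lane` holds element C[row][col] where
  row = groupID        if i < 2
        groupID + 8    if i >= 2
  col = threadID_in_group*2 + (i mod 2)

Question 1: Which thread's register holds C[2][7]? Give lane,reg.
r: 2->gid=2,r8=0  c: 7->tid=3,i&1=1
L=2*4+3=11  i=0*2+1=1

11,1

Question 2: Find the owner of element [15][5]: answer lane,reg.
r=15->g=7,rb=1  c=5->t=2,b0=1
L=7*4+2=30  i=1*2+1=3

30,3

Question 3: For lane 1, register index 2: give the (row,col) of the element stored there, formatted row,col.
1: grp=0,tig=1
[2] (0+8,1*2+0) = (8,2)

8,2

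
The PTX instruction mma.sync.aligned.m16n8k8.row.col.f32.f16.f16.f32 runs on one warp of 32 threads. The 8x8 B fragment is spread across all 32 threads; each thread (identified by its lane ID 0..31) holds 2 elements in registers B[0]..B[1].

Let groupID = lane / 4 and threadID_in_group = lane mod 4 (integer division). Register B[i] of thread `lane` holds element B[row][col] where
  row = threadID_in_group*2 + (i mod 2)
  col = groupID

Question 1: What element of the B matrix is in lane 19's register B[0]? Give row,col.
19: gr=4,th=3
[0] (3*2+0,4) = (6,4)

6,4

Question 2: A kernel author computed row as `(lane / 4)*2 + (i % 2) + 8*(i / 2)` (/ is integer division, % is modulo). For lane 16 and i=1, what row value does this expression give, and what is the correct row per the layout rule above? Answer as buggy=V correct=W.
`(lane / 4)*2 + (i % 2) + 8*(i / 2)`[16,1]->9
16: g=4,t=0
[1] (0*2+1,4) = (1,4)
row: 9 vs 1

buggy=9 correct=1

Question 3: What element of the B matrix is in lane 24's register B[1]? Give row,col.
1,6

24: G=6,T=0
[1] (0*2+1,6) = (1,6)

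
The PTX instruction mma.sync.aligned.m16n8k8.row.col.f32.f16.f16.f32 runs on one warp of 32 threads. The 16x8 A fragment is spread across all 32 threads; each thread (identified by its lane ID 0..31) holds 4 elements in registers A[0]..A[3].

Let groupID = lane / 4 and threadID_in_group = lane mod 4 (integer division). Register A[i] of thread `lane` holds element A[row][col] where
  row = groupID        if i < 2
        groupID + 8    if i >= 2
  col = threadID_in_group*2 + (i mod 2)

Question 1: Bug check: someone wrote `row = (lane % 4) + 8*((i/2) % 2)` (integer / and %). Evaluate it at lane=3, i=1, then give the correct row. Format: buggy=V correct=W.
`(lane % 4) + 8*((i/2) % 2)`[3,1]→3
lane 3→3/4=0, 3 mod 4=3
i=1  r:0+0→0  c:2·3+1→7
row: 3 vs 0

buggy=3 correct=0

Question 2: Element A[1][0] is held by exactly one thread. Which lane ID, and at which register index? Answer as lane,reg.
r: 1->gid=1,r8=0  c: 0->tid=0,i&1=0
L=1*4+0=4  i=0*2+0=0

4,0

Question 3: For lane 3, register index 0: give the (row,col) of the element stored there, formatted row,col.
0,6

3: grp=0,tig=3
[0] (0+0,3*2+0) = (0,6)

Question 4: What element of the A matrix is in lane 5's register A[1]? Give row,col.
1,3

L=5⇒gr=5>>2=1, th=5&3=1
[1]⇒row 1+0=1  col 1·2+1=3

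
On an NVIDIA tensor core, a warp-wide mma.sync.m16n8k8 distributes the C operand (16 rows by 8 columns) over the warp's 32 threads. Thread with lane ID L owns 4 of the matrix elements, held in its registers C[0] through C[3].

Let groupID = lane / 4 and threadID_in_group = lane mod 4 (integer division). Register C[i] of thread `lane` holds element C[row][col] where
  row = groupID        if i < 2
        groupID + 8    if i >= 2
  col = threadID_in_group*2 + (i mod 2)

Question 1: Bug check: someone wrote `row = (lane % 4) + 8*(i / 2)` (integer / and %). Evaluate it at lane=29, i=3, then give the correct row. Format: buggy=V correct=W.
buggy=9 correct=15

`(lane % 4) + 8*(i / 2)`[29,3]->9
L=29->g=29>>2=7, t=29&3=1
[3]->row 7+8=15  col 1·2+1=3
row: 9 vs 15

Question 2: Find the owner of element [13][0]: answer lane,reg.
20,2

r=13→G=5,rhi=1  c=0→T=0,p=0
L=5*4+0=20  i=1*2+0=2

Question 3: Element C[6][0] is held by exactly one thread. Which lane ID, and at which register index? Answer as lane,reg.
24,0

r: 6->gid=6,r8=0  c: 0->tid=0,i&1=0
L=6*4+0=24  i=0*2+0=0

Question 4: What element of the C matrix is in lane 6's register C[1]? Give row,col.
1,5

lane 6→6/4=1, 6 mod 4=2
i=1  r:1+0→1  c:2·2+1→5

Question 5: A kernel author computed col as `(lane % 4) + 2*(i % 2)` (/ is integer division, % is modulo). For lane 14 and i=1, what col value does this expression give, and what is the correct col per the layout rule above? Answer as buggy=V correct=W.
buggy=4 correct=5

`(lane % 4) + 2*(i % 2)`[14,1]⇒4
lane 14: gr=3 (14/4), th=2 (14%4)
i=1: r=3+0=3, c=2*2+1=5
col: 4 vs 5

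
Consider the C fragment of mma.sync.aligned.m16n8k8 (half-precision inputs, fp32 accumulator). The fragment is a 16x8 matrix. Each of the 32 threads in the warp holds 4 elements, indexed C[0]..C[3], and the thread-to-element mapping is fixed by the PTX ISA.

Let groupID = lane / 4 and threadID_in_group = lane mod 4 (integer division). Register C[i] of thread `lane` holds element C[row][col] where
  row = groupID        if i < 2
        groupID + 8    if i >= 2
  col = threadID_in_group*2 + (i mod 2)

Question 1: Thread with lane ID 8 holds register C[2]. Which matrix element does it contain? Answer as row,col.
lane 8: gr=2 (8/4), th=0 (8%4)
i=2: r=2+8=10, c=0*2+0=0

10,0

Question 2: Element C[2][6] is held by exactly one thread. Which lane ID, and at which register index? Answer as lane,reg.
r:2=>grp=2,rB=0  c:6=>tig=3,lo=0
L=2*4+3=11  i=0*2+0=0

11,0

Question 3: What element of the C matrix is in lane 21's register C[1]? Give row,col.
5,3

lane 21: G=5 (21/4), T=1 (21%4)
i=1: r=5+0=5, c=1*2+1=3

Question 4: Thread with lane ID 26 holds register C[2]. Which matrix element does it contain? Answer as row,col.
14,4

26: grp=6,tig=2
[2] (6+8,2*2+0) = (14,4)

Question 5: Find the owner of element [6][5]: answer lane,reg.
r:6=>grp=6,rB=0  c:5=>tig=2,lo=1
L=6*4+2=26  i=0*2+1=1

26,1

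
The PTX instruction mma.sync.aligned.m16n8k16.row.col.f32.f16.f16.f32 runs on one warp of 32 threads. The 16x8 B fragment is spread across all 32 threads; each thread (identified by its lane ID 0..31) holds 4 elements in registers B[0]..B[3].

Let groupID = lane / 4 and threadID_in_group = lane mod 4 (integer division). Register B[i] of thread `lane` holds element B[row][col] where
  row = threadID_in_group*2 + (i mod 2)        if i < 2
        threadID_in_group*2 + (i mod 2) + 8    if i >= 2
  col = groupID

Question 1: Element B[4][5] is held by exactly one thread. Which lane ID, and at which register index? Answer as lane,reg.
c:5=>grp=5  r:4=>rB=0,tig=2,lo=0
L=5*4+2=22  i=0*2+0=0

22,0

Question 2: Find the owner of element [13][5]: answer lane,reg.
22,3

c=5⇒gr=5  r=13⇒Rb=1,th=2,odd=1
L=5*4+2=22  i=1*2+1=3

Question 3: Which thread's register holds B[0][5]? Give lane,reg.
c=5->g=5  r=0->rb=0,t=0,b0=0
L=5*4+0=20  i=0*2+0=0

20,0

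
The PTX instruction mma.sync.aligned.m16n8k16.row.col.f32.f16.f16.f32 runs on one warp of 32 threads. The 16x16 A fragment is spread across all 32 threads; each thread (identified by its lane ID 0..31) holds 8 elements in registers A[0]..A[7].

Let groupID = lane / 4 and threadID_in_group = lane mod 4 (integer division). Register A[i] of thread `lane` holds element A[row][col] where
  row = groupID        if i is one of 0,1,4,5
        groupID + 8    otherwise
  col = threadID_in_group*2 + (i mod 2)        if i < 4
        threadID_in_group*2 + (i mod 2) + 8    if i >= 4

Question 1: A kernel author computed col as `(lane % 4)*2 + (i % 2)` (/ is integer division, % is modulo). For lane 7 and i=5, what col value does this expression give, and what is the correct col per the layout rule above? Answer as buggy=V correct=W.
buggy=7 correct=15

`(lane % 4)*2 + (i % 2)`[7,5]⇒7
7: gr=1,th=3
[5] (1+0,3*2+1+8) = (1,15)
col: 7 vs 15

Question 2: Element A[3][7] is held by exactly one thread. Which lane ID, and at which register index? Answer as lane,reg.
15,1

r:3=>grp=3,rB=0  c:7=>cB=0,tig=3,lo=1
L=3*4+3=15  i=0*4+0*2+1=1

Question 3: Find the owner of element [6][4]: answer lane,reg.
r:6=>grp=6,rB=0  c:4=>cB=0,tig=2,lo=0
L=6*4+2=26  i=0*4+0*2+0=0

26,0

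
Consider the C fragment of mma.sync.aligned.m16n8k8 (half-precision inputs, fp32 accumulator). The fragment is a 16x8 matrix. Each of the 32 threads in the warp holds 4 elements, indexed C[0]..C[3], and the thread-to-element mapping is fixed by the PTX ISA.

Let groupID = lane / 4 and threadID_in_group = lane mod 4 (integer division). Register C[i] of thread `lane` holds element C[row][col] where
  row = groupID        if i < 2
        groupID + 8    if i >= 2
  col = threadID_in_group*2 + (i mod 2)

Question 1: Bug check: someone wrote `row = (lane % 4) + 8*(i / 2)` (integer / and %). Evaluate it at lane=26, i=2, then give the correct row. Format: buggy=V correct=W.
buggy=10 correct=14

`(lane % 4) + 8*(i / 2)`[26,2]=>10
lane 26=>26/4=6, 26 mod 4=2
i=2  r:6+8=>14  c:2·2+0=>4
row: 10 vs 14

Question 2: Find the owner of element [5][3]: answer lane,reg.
21,1

r=5⇒gr=5,Rb=0  c=3⇒th=1,odd=1
L=5*4+1=21  i=0*2+1=1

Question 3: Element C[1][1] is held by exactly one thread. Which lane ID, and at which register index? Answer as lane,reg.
r:1=>grp=1,rB=0  c:1=>tig=0,lo=1
L=1*4+0=4  i=0*2+1=1

4,1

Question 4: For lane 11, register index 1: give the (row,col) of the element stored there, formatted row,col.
2,7

11: gid=2,tid=3
[1] (2+0,3*2+1) = (2,7)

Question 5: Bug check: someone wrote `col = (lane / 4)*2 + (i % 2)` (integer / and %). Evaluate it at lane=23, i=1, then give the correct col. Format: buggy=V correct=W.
`(lane / 4)*2 + (i % 2)`[23,1]→11
23: G=5,T=3
[1] (5+0,3*2+1) = (5,7)
col: 11 vs 7

buggy=11 correct=7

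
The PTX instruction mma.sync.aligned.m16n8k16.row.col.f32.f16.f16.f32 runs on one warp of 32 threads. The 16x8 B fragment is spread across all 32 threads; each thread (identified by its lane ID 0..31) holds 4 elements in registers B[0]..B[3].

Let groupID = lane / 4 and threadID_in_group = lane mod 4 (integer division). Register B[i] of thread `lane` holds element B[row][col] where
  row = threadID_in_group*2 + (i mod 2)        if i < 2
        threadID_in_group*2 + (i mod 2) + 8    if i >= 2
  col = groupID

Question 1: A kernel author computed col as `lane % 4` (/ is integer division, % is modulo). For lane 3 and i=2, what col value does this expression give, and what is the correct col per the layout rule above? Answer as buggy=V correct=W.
`lane % 4`[3,2]⇒3
lane 3⇒3/4=0, 3 mod 4=3
i=2  r:2·3+0+8⇒14  c:0
col: 3 vs 0

buggy=3 correct=0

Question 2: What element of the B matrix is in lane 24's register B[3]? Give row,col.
24: G=6,T=0
[3] (0*2+1+8,6) = (9,6)

9,6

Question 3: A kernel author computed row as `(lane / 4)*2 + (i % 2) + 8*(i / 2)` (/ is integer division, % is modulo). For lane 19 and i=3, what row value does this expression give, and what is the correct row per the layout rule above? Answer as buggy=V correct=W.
buggy=17 correct=15

`(lane / 4)*2 + (i % 2) + 8*(i / 2)`[19,3]⇒17
lane 19⇒19/4=4, 19 mod 4=3
i=3  r:2·3+1+8⇒15  c:4
row: 17 vs 15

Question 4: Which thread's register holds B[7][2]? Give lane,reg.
c=2→G=2  r=7→rhi=0,T=3,p=1
L=2*4+3=11  i=0*2+1=1

11,1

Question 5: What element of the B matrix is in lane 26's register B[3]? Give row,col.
13,6

lane 26: g=6 (26/4), t=2 (26%4)
i=3: r=2*2+1+8=13, c=g=6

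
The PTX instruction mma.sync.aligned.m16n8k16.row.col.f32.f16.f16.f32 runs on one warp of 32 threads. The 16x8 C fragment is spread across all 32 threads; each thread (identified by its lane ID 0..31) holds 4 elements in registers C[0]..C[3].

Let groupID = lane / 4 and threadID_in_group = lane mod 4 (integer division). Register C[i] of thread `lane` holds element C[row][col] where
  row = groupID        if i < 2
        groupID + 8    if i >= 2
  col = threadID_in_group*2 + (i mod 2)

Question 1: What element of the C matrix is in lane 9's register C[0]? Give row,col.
lane 9->9/4=2, 9 mod 4=1
i=0  r:2+0->2  c:2·1+0->2

2,2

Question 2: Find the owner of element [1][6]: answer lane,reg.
7,0

r=1⇒gr=1,Rb=0  c=6⇒th=3,odd=0
L=1*4+3=7  i=0*2+0=0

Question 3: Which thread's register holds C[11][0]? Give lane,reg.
r: 11->gid=3,r8=1  c: 0->tid=0,i&1=0
L=3*4+0=12  i=1*2+0=2

12,2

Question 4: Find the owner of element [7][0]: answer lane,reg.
r:7=>grp=7,rB=0  c:0=>tig=0,lo=0
L=7*4+0=28  i=0*2+0=0

28,0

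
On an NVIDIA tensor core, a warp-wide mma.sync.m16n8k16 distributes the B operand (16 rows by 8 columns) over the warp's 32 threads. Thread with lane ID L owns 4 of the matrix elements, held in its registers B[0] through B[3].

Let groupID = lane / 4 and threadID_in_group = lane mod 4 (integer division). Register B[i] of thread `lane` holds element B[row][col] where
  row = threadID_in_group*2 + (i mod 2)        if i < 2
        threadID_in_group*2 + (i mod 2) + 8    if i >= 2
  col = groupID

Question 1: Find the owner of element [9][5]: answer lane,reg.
c=5⇒gr=5  r=9⇒Rb=1,th=0,odd=1
L=5*4+0=20  i=1*2+1=3

20,3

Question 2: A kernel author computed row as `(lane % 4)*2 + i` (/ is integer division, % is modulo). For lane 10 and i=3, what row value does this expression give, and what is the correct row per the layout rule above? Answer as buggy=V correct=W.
`(lane % 4)*2 + i`[10,3]⇒7
10: gr=2,th=2
[3] (2*2+1+8,2) = (13,2)
row: 7 vs 13

buggy=7 correct=13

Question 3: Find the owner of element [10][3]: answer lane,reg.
c=3⇒gr=3  r=10⇒Rb=1,th=1,odd=0
L=3*4+1=13  i=1*2+0=2

13,2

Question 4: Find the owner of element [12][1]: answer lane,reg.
6,2

c=1→G=1  r=12→rhi=1,T=2,p=0
L=1*4+2=6  i=1*2+0=2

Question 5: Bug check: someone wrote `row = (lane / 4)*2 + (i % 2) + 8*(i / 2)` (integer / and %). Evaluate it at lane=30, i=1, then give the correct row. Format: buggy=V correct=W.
`(lane / 4)*2 + (i % 2) + 8*(i / 2)`[30,1]=>15
lane 30: grp=7 (30/4), tig=2 (30%4)
i=1: r=2*2+1+0=5, c=grp=7
row: 15 vs 5

buggy=15 correct=5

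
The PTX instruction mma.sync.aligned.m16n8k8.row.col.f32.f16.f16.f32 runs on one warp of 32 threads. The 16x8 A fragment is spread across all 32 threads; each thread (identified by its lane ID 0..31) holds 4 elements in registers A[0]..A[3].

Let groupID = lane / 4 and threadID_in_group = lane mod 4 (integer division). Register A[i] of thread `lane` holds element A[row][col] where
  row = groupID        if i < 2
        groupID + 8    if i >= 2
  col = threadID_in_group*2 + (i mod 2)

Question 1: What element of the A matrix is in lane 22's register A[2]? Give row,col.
22: gr=5,th=2
[2] (5+8,2*2+0) = (13,4)

13,4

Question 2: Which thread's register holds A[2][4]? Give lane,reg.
r=2⇒gr=2,Rb=0  c=4⇒th=2,odd=0
L=2*4+2=10  i=0*2+0=0

10,0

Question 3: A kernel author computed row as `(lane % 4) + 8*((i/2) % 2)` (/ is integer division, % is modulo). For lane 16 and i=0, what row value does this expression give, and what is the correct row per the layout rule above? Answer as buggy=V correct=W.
buggy=0 correct=4

`(lane % 4) + 8*((i/2) % 2)`[16,0]⇒0
16: gr=4,th=0
[0] (4+0,0*2+0) = (4,0)
row: 0 vs 4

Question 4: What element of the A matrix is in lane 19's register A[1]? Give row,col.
19: g=4,t=3
[1] (4+0,3*2+1) = (4,7)

4,7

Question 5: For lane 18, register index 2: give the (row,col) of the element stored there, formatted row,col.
L=18⇒gr=18>>2=4, th=18&3=2
[2]⇒row 4+8=12  col 2·2+0=4

12,4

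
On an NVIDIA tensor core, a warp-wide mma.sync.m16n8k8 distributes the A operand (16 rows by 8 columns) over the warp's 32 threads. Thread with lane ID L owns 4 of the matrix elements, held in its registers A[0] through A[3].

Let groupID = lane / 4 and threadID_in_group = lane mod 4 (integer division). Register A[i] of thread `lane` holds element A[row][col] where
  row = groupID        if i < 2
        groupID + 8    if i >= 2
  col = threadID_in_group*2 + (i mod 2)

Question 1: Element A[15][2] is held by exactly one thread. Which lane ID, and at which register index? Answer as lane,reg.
r:15=>grp=7,rB=1  c:2=>tig=1,lo=0
L=7*4+1=29  i=1*2+0=2

29,2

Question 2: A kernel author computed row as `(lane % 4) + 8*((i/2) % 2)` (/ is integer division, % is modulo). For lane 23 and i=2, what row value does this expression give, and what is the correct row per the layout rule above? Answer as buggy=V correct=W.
`(lane % 4) + 8*((i/2) % 2)`[23,2]⇒11
23: gr=5,th=3
[2] (5+8,3*2+0) = (13,6)
row: 11 vs 13

buggy=11 correct=13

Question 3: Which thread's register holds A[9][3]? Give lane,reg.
5,3

r:9=>grp=1,rB=1  c:3=>tig=1,lo=1
L=1*4+1=5  i=1*2+1=3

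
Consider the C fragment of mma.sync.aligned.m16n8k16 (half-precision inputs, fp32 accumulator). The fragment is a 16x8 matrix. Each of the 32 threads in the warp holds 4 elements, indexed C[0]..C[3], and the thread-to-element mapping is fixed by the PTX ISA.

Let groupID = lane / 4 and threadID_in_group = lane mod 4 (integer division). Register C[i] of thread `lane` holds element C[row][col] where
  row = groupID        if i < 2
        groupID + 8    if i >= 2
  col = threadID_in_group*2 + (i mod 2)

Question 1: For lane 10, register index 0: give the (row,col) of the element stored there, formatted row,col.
2,4

lane 10→10/4=2, 10 mod 4=2
i=0  r:2+0→2  c:2·2+0→4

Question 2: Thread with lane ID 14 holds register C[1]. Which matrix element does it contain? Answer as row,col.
3,5

lane 14: g=3 (14/4), t=2 (14%4)
i=1: r=3+0=3, c=2*2+1=5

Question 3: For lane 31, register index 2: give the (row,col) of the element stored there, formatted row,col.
lane 31: grp=7 (31/4), tig=3 (31%4)
i=2: r=7+8=15, c=3*2+0=6

15,6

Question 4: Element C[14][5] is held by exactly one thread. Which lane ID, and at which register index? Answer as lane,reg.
r=14⇒gr=6,Rb=1  c=5⇒th=2,odd=1
L=6*4+2=26  i=1*2+1=3

26,3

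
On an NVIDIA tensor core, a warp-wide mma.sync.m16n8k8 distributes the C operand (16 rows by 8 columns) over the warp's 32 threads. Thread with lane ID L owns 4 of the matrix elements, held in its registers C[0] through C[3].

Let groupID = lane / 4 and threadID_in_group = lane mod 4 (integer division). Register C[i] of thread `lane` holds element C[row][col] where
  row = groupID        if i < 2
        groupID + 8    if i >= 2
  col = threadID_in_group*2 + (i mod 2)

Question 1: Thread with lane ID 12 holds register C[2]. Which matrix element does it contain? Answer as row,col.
lane 12->12/4=3, 12 mod 4=0
i=2  r:3+8->11  c:2·0+0->0

11,0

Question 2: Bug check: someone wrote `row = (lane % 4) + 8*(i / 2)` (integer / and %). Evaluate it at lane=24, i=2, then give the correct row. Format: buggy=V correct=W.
buggy=8 correct=14

`(lane % 4) + 8*(i / 2)`[24,2]->8
L=24->gid=24>>2=6, tid=24&3=0
[2]->row 6+8=14  col 0·2+0=0
row: 8 vs 14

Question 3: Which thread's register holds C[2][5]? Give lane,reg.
10,1

r:2=>grp=2,rB=0  c:5=>tig=2,lo=1
L=2*4+2=10  i=0*2+1=1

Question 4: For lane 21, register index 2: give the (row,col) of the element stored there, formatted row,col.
21: G=5,T=1
[2] (5+8,1*2+0) = (13,2)

13,2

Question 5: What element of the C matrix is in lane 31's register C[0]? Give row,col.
L=31->g=31>>2=7, t=31&3=3
[0]->row 7+0=7  col 3·2+0=6

7,6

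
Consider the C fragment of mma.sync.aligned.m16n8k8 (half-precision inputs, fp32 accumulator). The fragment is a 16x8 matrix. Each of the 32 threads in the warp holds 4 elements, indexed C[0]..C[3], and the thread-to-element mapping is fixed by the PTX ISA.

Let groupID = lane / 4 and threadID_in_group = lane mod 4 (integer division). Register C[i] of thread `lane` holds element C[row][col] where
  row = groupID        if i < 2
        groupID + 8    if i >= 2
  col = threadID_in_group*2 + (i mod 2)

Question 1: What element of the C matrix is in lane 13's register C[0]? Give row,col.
lane 13: gr=3 (13/4), th=1 (13%4)
i=0: r=3+0=3, c=1*2+0=2

3,2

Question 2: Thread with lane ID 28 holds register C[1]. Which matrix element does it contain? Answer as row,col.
lane 28: gid=7 (28/4), tid=0 (28%4)
i=1: r=7+0=7, c=0*2+1=1

7,1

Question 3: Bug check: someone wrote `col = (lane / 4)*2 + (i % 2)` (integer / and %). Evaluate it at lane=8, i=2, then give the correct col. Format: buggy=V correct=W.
`(lane / 4)*2 + (i % 2)`[8,2]⇒4
lane 8⇒8/4=2, 8 mod 4=0
i=2  r:2+8⇒10  c:2·0+0⇒0
col: 4 vs 0

buggy=4 correct=0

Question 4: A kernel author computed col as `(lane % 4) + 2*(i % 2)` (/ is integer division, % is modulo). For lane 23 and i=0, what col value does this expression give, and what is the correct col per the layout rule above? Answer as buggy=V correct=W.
`(lane % 4) + 2*(i % 2)`[23,0]→3
L=23→G=23>>2=5, T=23&3=3
[0]→row 5+0=5  col 3·2+0=6
col: 3 vs 6

buggy=3 correct=6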